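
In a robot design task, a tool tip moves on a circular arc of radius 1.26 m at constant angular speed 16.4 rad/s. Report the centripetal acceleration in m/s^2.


a_c = omega^2 * r = 16.4^2 * 1.26 = 338.8896

338.8896 m/s^2


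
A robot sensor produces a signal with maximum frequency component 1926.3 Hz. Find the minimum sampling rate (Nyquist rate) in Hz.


f_s,min = 2*f_max = 2*1926.3 = 3852.6000

3852.6000 Hz


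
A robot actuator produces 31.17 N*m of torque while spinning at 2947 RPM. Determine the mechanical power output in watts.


omega = 2947 * 2*pi/60 = 308.609118 rad/s
P = tau * omega = 31.17 * 308.609118 = 9619.3462

9619.3462 W


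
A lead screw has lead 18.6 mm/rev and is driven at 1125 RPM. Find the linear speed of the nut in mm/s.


v = lead * (RPM/60) = 18.6*1125/60 = 348.7500

348.7500 mm/s


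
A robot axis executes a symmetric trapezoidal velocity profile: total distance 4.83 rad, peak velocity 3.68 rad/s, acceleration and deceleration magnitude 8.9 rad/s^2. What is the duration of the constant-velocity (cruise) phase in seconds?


t_acc = v/a = 0.413483 s, d_acc = v^2/(2a) = 0.760809 rad each
d_cruise = 4.83 - 2*0.760809 = 3.308382 rad
t_cruise = d_cruise/v = 3.308382/3.68 = 0.8990

0.8990 s


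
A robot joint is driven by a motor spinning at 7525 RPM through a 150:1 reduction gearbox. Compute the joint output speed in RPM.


omega_joint = omega_motor / N = 7525 / 150 = 50.1667

50.1667 RPM


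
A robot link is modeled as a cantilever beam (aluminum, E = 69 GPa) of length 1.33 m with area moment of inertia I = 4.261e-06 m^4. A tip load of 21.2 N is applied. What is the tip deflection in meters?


delta = F*L^3/(3*E*I) = 21.2*1.33^3/(3*6.900e+10*4.261e-06)
      = 49.8759044/882027 = 5.6547e-05

5.6547e-05 m


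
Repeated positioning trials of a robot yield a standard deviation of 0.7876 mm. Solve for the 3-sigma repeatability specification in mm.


repeatability = 3*sigma = 3*0.7876 = 2.3628

2.3628 mm


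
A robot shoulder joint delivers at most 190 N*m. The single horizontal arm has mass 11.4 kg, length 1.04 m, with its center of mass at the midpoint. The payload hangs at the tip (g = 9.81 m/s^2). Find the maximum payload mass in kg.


tau_arm = m_arm*g*(L/2) = 11.4*9.81*1.04/2 = 58.1537 N*m
tau_payload = tau_max - tau_arm = 190 - 58.1537 = 131.8463
m_payload = tau_payload / (g*L) = 131.8463 / (9.81*1.04) = 12.9231

12.9231 kg


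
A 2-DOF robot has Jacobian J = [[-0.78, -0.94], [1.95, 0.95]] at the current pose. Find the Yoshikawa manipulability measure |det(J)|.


det(J) = -0.78*0.95 - (-0.94)*(1.95) = 1.0920
|det(J)| = 1.0920

1.0920


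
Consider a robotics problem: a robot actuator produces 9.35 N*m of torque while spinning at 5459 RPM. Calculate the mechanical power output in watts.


omega = 5459 * 2*pi/60 = 571.665143 rad/s
P = tau * omega = 9.35 * 571.665143 = 5345.0691

5345.0691 W


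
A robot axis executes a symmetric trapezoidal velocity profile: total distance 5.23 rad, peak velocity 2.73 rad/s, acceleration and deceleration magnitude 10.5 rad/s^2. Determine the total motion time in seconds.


t_acc = v/a = 2.73/10.5 = 0.260000 s
d_acc = v^2/(2a) = 0.354900 rad (each ramp)
d_cruise = 5.23 - 2*0.354900 = 4.520200 rad
t_cruise = 4.520200/2.73 = 1.655751 s
t_total = 2*0.260000 + 1.655751 = 2.1758

2.1758 s


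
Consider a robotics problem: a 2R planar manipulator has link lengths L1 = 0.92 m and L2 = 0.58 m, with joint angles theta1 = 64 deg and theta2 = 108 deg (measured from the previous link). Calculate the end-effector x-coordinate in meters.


x = L1*cos(th1) + L2*cos(th1+th2) = 0.92*cos(64 deg) + 0.58*cos(172 deg) = -0.1711

-0.1711 m


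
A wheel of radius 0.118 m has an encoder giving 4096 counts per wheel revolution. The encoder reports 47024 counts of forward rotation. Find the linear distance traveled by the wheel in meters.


revs = 47024/4096 = 11.480469
d = revs * 2*pi*r = 11.480469 * 2*pi*0.118 = 8.5118

8.5118 m


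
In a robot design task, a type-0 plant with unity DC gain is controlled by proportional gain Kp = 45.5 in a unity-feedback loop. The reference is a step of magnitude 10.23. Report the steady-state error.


e_ss = R/(1 + Kp) = 10.23/(1 + 45.5) = 10.23/46.5000 = 0.2200

0.2200


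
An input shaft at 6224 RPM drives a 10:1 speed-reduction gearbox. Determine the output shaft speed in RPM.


omega_out = omega_in / N = 6224 / 10 = 622.4000

622.4000 RPM


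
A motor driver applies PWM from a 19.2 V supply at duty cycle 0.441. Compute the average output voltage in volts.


V_avg = V_supply * D = 19.2*0.441 = 8.4672

8.4672 V


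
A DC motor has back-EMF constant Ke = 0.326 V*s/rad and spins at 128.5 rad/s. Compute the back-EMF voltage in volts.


V_emf = Ke * omega = 0.326*128.5 = 41.8910

41.8910 V


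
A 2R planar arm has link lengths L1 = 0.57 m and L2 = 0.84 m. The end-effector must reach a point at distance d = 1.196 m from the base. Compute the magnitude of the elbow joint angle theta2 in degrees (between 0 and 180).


cos(th2) = (d^2 - L1^2 - L2^2)/(2*L1*L2) = (1.196^2 - 0.57^2 - 0.84^2)/(2*0.57*0.84) = 0.41762322
th2 = acos(0.41762322) = 65.3154 deg

65.3154 degrees


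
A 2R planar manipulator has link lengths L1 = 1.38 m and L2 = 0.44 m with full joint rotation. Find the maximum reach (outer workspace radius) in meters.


r_max = L1 + L2 = 1.38 + 0.44 = 1.8200

1.8200 m


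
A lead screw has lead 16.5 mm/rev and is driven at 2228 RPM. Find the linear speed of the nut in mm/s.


v = lead * (RPM/60) = 16.5*2228/60 = 612.7000

612.7000 mm/s


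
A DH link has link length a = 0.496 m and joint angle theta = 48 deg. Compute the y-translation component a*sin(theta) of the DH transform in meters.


a*sin(theta) = 0.496*sin(48 deg) = 0.3686

0.3686 m


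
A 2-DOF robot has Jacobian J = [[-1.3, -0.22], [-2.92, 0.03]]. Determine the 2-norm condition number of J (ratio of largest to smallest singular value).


JJ^T eigenvalues: trace(JJ^T) = 10.2657, det(JJ^T) = det(J)^2 = 0.46430596
s_max^2 = (10.2657 + sqrt(103.52737265))/2 = 10.22027009
s_min^2 = (10.2657 - sqrt(103.52737265))/2 = 0.04542991
kappa = s_max/s_min = sqrt(10.22027009/0.04542991) = 14.9989

14.9989


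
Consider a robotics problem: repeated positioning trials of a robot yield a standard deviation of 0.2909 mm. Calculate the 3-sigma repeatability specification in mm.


repeatability = 3*sigma = 3*0.2909 = 0.8727

0.8727 mm


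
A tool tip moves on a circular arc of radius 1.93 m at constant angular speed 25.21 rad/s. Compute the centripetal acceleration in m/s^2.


a_c = omega^2 * r = 25.21^2 * 1.93 = 1226.6001

1226.6001 m/s^2


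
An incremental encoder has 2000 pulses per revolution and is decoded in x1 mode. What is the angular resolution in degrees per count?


resolution = 360 / (PPR * 1) = 360 / 2000 = 0.1800

0.1800 degrees


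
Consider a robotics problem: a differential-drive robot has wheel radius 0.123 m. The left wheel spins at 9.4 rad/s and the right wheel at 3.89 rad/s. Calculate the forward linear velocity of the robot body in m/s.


v = r*(wR + wL)/2 = 0.123*(3.89 + 9.4)/2 = 0.8173

0.8173 m/s


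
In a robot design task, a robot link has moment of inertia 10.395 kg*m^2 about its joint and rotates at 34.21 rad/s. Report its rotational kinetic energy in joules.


KE = (1/2)*I*omega^2 = 0.5*10.395*34.21^2 = 6082.7595

6082.7595 J


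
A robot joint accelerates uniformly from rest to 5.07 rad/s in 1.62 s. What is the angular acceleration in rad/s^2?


alpha = delta_omega / t = 5.07 / 1.62 = 3.1296

3.1296 rad/s^2


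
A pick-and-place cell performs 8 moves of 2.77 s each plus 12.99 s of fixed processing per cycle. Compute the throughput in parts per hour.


T_cycle = 8*2.77 + 12.99 = 35.1500 s
rate = 3600/T = 102.4182

102.4182 parts/hour


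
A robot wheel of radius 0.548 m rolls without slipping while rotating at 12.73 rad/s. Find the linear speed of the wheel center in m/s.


v = omega * r = 12.73 * 0.548 = 6.9760

6.9760 m/s


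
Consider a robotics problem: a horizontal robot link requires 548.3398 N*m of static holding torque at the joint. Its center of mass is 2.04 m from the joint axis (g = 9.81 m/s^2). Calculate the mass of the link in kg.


m = tau / (g*L) = 548.3398 / (9.81 * 2.04) = 27.4000

27.4000 kg


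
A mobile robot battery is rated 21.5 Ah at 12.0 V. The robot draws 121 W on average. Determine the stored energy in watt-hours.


E = capacity * V = 21.5*12.0 = 258.0000

258.0000 Wh


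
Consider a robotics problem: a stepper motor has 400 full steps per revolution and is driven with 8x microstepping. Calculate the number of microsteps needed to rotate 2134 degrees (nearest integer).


step_size = 360/(400*8) = 360/3200 = 0.112500 deg
n = 2134/(360/3200) = 2134*3200/360 = 18968.8889 -> 18969

18969 steps


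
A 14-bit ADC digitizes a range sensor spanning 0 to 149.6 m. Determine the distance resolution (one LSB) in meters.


res = range / 2^n = 149.6/2^14 = 149.6/16384 = 0.0091

0.0091 m


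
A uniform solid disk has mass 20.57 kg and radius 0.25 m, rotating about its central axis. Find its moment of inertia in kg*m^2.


I = (1/2)*m*R^2 = 0.5*20.57*0.25^2 = 0.6428

0.6428 kg*m^2


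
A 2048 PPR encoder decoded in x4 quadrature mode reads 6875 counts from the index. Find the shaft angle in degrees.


angle = counts * 360 / (PPR*4) = 6875 * 360 / 8192 = 302.1240

302.1240 degrees


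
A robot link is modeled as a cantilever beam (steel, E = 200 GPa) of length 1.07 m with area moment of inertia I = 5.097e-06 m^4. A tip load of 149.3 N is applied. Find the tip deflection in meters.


delta = F*L^3/(3*E*I) = 149.3*1.07^3/(3*2.000e+11*5.097e-06)
      = 182.8989199/3058200 = 5.9806e-05

5.9806e-05 m


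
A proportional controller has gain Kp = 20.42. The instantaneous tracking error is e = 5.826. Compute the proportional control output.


u_P = Kp * e = 20.42 * 5.826 = 118.9669

118.9669


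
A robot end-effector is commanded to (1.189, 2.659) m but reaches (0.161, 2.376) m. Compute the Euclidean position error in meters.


dx = 0.161 - (1.189) = -1.0280, dy = 2.376 - (2.659) = -0.2830
err = sqrt(1.056784 + 0.080089) = 1.0662

1.0662 m


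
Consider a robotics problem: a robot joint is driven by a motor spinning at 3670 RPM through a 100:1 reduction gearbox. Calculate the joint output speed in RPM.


omega_joint = omega_motor / N = 3670 / 100 = 36.7000

36.7000 RPM


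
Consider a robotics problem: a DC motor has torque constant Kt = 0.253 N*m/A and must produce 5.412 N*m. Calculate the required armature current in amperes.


I = tau / Kt = 5.412/0.253 = 21.3913

21.3913 A


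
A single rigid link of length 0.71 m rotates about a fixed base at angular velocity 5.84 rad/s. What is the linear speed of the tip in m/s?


v = L*omega = 0.71 * 5.84 = 4.1464

4.1464 m/s


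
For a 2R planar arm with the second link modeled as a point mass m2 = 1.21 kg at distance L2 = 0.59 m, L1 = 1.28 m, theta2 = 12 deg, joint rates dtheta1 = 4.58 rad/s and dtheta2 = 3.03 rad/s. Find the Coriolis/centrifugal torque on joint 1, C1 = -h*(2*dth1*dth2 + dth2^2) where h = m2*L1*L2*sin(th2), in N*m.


h = m2*L1*L2*sin(th2) = 1.21*1.28*0.59*sin(12 deg) = 0.189988
C1 = -h*(2*4.58*3.03 + 3.03^2) = -0.189988*36.9357 = -7.0173

-7.0173 N*m


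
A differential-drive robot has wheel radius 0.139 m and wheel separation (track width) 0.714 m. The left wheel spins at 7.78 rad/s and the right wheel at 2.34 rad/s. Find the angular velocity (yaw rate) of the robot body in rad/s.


omega = r*(wR - wL)/L = 0.139*(2.34 - (7.78))/0.714 = -1.0590

-1.0590 rad/s


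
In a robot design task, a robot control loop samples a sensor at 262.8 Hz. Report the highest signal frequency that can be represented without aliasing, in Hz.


f_max = f_s/2 = 262.8/2 = 131.4000

131.4000 Hz


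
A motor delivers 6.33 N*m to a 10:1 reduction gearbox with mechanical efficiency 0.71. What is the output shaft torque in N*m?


tau_out = tau_in * N * eta = 6.33 * 10 * 0.71 = 44.9430

44.9430 N*m


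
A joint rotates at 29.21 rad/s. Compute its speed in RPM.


RPM = 29.21 * 60/(2*pi) = 278.9350

278.9350 RPM


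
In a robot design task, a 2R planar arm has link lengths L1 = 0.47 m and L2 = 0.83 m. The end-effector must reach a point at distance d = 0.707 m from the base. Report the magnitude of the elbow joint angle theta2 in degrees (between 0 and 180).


cos(th2) = (d^2 - L1^2 - L2^2)/(2*L1*L2) = (0.707^2 - 0.47^2 - 0.83^2)/(2*0.47*0.83) = -0.52544348
th2 = acos(-0.52544348) = 121.6981 deg

121.6981 degrees


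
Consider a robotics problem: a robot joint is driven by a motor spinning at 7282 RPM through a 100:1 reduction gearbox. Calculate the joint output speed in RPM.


omega_joint = omega_motor / N = 7282 / 100 = 72.8200

72.8200 RPM


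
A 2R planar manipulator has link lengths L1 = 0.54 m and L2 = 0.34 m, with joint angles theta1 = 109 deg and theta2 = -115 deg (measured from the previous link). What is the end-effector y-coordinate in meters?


y = L1*sin(th1) + L2*sin(th1+th2) = 0.54*sin(109 deg) + 0.34*sin(-6 deg) = 0.4750

0.4750 m


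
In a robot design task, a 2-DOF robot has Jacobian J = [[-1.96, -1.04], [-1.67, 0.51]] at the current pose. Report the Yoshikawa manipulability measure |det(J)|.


det(J) = -1.96*0.51 - (-1.04)*(-1.67) = -2.7364
|det(J)| = 2.7364

2.7364


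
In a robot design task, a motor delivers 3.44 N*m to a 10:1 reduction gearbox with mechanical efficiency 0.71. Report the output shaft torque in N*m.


tau_out = tau_in * N * eta = 3.44 * 10 * 0.71 = 24.4240

24.4240 N*m


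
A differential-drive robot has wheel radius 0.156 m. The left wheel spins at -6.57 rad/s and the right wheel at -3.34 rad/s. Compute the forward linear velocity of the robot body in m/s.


v = r*(wR + wL)/2 = 0.156*(-3.34 + -6.57)/2 = -0.7730

-0.7730 m/s


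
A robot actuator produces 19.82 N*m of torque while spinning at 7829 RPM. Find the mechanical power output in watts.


omega = 7829 * 2*pi/60 = 819.850963 rad/s
P = tau * omega = 19.82 * 819.850963 = 16249.4461

16249.4461 W


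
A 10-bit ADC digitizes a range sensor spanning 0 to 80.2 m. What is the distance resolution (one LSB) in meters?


res = range / 2^n = 80.2/2^10 = 80.2/1024 = 0.0783

0.0783 m


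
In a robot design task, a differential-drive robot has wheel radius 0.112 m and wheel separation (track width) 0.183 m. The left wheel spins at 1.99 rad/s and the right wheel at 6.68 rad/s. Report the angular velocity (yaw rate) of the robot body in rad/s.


omega = r*(wR - wL)/L = 0.112*(6.68 - (1.99))/0.183 = 2.8704

2.8704 rad/s


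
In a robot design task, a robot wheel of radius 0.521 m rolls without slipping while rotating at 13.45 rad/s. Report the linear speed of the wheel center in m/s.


v = omega * r = 13.45 * 0.521 = 7.0074

7.0074 m/s


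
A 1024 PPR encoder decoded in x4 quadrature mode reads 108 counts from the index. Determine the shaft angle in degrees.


angle = counts * 360 / (PPR*4) = 108 * 360 / 4096 = 9.4922

9.4922 degrees


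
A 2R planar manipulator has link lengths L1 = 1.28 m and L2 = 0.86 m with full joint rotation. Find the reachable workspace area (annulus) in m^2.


r_max = L1 + L2 = 2.1400, r_min = |L1 - L2| = 0.4200
A = pi*(r_max^2 - r_min^2) = pi*(4.5796 - 0.1764) = 13.8331

13.8331 m^2


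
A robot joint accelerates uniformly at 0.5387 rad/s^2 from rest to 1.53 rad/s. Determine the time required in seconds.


t = delta_omega / alpha = 1.53 / 0.5387 = 2.8402

2.8402 s


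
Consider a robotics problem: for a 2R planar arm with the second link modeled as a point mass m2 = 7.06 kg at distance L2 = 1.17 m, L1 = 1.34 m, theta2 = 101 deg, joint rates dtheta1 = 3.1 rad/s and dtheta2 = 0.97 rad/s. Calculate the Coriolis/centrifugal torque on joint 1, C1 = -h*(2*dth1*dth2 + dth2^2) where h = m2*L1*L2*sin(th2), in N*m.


h = m2*L1*L2*sin(th2) = 7.06*1.34*1.17*sin(101 deg) = 10.865305
C1 = -h*(2*3.1*0.97 + 0.97^2) = -10.865305*6.9549 = -75.5671

-75.5671 N*m


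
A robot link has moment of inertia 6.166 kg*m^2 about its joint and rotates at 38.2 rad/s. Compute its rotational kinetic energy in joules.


KE = (1/2)*I*omega^2 = 0.5*6.166*38.2^2 = 4498.8369

4498.8369 J


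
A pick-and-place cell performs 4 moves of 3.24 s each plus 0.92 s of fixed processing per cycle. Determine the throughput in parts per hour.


T_cycle = 4*3.24 + 0.92 = 13.8800 s
rate = 3600/T = 259.3660

259.3660 parts/hour


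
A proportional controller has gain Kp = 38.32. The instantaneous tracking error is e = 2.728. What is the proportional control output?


u_P = Kp * e = 38.32 * 2.728 = 104.5370

104.5370


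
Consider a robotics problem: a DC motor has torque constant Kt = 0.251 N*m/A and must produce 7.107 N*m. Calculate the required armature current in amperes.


I = tau / Kt = 7.107/0.251 = 28.3147

28.3147 A


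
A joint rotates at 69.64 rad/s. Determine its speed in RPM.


RPM = 69.64 * 60/(2*pi) = 665.0130

665.0130 RPM


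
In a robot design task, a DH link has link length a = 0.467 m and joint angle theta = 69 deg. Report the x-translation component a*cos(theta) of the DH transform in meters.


a*cos(theta) = 0.467*cos(69 deg) = 0.1674

0.1674 m


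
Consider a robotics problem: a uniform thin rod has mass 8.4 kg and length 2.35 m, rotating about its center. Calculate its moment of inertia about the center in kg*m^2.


I = (1/12)*m*L^2 = (1/12)*8.4*2.35^2 = 3.8658

3.8658 kg*m^2


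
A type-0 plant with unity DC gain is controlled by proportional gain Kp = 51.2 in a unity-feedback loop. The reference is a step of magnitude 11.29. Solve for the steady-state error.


e_ss = R/(1 + Kp) = 11.29/(1 + 51.2) = 11.29/52.2000 = 0.2163

0.2163


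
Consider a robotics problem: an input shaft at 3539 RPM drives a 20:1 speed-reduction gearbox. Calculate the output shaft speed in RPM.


omega_out = omega_in / N = 3539 / 20 = 176.9500

176.9500 RPM


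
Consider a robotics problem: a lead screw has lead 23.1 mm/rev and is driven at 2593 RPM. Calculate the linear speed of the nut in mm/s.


v = lead * (RPM/60) = 23.1*2593/60 = 998.3050

998.3050 mm/s


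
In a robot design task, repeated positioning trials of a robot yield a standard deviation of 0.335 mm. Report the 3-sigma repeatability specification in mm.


repeatability = 3*sigma = 3*0.335 = 1.0050

1.0050 mm


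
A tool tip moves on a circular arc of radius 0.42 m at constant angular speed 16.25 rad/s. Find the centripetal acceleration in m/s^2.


a_c = omega^2 * r = 16.25^2 * 0.42 = 110.9062

110.9062 m/s^2


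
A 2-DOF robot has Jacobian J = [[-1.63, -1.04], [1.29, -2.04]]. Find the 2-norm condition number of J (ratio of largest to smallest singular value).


JJ^T eigenvalues: trace(JJ^T) = 9.5642, det(JJ^T) = det(J)^2 = 21.77902224
s_max^2 = (9.5642 + sqrt(4.35783268))/2 = 5.82587113
s_min^2 = (9.5642 - sqrt(4.35783268))/2 = 3.73832887
kappa = s_max/s_min = sqrt(5.82587113/3.73832887) = 1.2484

1.2484


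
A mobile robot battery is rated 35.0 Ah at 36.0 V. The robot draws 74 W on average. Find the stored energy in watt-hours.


E = capacity * V = 35.0*36.0 = 1260.0000

1260.0000 Wh


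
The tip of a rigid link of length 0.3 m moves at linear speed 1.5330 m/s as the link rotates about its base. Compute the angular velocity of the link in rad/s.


omega = v / L = 1.5330 / 0.3 = 5.1100

5.1100 rad/s


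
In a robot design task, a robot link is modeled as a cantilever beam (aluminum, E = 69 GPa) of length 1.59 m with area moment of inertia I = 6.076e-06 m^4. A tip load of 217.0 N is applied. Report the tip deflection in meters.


delta = F*L^3/(3*E*I) = 217.0*1.59^3/(3*6.900e+10*6.076e-06)
      = 872.270343/1257732 = 6.9353e-04

6.9353e-04 m


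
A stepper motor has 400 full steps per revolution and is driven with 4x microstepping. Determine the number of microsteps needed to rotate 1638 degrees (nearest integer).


step_size = 360/(400*4) = 360/1600 = 0.225000 deg
n = 1638/(360/1600) = 1638*1600/360 = 7280

7280 steps


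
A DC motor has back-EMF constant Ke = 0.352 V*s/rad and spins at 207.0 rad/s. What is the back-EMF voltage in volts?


V_emf = Ke * omega = 0.352*207.0 = 72.8640

72.8640 V


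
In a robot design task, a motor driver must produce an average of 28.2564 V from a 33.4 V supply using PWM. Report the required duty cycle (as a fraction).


D = V_avg/V_supply = 28.2564/33.4 = 0.8460

0.8460


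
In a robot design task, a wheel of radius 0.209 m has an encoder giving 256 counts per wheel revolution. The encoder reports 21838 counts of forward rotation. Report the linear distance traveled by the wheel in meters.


revs = 21838/256 = 85.304688
d = revs * 2*pi*r = 85.304688 * 2*pi*0.209 = 112.0209

112.0209 m


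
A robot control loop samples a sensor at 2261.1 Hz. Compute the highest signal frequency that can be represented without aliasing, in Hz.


f_max = f_s/2 = 2261.1/2 = 1130.5500

1130.5500 Hz


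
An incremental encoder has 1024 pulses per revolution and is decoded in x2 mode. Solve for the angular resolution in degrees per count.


resolution = 360 / (PPR * 2) = 360 / 2048 = 0.1758

0.1758 degrees


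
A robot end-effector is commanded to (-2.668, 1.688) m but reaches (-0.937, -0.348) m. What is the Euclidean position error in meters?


dx = -0.937 - (-2.668) = 1.7310, dy = -0.348 - (1.688) = -2.0360
err = sqrt(2.996361 + 4.145296) = 2.6724

2.6724 m


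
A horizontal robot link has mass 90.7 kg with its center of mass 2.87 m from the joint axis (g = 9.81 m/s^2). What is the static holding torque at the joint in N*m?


tau = m*g*L = 90.7 * 9.81 * 2.87 = 2553.6313

2553.6313 N*m


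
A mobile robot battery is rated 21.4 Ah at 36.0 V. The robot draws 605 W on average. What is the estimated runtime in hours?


E = 21.4*36.0 = 770.4000 Wh
t = E/P = 770.4000/605 = 1.2734

1.2734 hours


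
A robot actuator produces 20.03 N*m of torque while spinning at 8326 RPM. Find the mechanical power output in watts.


omega = 8326 * 2*pi/60 = 871.896681 rad/s
P = tau * omega = 20.03 * 871.896681 = 17464.0905

17464.0905 W


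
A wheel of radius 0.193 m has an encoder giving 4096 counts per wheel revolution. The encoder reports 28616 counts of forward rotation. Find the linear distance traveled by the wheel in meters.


revs = 28616/4096 = 6.986328
d = revs * 2*pi*r = 6.986328 * 2*pi*0.193 = 8.4720

8.4720 m


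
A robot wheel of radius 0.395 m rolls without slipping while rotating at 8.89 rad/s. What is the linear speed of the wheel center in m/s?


v = omega * r = 8.89 * 0.395 = 3.5116

3.5116 m/s


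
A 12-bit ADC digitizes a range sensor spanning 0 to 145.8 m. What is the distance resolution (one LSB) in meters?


res = range / 2^n = 145.8/2^12 = 145.8/4096 = 0.0356

0.0356 m


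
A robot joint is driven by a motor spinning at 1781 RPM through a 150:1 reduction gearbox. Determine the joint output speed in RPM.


omega_joint = omega_motor / N = 1781 / 150 = 11.8733

11.8733 RPM


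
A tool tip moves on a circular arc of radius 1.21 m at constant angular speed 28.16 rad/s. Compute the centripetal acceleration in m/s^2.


a_c = omega^2 * r = 28.16^2 * 1.21 = 959.5126

959.5126 m/s^2


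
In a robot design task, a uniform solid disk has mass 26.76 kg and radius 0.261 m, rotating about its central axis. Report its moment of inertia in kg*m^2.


I = (1/2)*m*R^2 = 0.5*26.76*0.261^2 = 0.9115

0.9115 kg*m^2


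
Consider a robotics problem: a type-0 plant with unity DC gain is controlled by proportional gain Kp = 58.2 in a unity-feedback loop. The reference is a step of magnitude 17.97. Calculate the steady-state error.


e_ss = R/(1 + Kp) = 17.97/(1 + 58.2) = 17.97/59.2000 = 0.3035

0.3035


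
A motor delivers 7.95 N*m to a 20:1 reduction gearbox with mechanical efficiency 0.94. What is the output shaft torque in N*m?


tau_out = tau_in * N * eta = 7.95 * 20 * 0.94 = 149.4600

149.4600 N*m


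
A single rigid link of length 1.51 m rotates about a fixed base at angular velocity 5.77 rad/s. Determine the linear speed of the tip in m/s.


v = L*omega = 1.51 * 5.77 = 8.7127

8.7127 m/s


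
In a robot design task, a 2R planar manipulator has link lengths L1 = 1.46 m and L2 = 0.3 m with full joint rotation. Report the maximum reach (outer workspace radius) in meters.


r_max = L1 + L2 = 1.46 + 0.3 = 1.7600

1.7600 m


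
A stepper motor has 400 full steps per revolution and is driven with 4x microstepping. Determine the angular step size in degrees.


step = 360/(400*4) = 360/1600 = 0.2250

0.2250 degrees


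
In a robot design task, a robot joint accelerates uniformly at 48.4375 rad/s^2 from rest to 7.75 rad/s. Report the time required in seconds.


t = delta_omega / alpha = 7.75 / 48.4375 = 0.1600

0.1600 s


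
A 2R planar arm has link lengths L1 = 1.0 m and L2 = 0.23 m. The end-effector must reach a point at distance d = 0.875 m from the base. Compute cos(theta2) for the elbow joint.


cos(th2) = (d^2 - L1^2 - L2^2)/(2*L1*L2) = (0.875^2 - 1.0^2 - 0.23^2)/(2*1.0*0.23) = -0.6245

-0.6245


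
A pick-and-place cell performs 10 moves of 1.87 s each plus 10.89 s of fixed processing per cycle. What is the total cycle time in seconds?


T = 10*1.87 + 10.89 = 29.5900

29.5900 s


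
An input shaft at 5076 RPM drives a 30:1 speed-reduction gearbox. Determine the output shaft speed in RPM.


omega_out = omega_in / N = 5076 / 30 = 169.2000

169.2000 RPM


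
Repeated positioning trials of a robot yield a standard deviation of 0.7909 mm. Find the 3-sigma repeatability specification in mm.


repeatability = 3*sigma = 3*0.7909 = 2.3727

2.3727 mm


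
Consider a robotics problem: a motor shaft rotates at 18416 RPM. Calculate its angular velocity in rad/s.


omega = 18416 * 2*pi/60 = 1928.5190

1928.5190 rad/s


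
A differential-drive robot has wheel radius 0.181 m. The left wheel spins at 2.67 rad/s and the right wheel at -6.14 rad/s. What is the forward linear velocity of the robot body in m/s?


v = r*(wR + wL)/2 = 0.181*(-6.14 + 2.67)/2 = -0.3140

-0.3140 m/s


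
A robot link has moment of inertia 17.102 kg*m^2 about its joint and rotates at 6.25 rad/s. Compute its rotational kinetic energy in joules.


KE = (1/2)*I*omega^2 = 0.5*17.102*6.25^2 = 334.0234

334.0234 J


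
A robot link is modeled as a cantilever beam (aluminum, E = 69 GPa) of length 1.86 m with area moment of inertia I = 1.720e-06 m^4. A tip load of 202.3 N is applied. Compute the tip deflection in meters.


delta = F*L^3/(3*E*I) = 202.3*1.86^3/(3*6.900e+10*1.720e-06)
      = 1301.7713688/356040 = 0.0037

0.0037 m


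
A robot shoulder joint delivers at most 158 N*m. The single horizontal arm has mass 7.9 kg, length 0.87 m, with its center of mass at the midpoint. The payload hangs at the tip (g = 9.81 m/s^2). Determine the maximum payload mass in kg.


tau_arm = m_arm*g*(L/2) = 7.9*9.81*0.87/2 = 33.7121 N*m
tau_payload = tau_max - tau_arm = 158 - 33.7121 = 124.2879
m_payload = tau_payload / (g*L) = 124.2879 / (9.81*0.87) = 14.5627

14.5627 kg


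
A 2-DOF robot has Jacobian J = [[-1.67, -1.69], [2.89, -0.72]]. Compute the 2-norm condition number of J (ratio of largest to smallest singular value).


JJ^T eigenvalues: trace(JJ^T) = 14.5155, det(JJ^T) = det(J)^2 = 37.04548225
s_max^2 = (14.5155 + sqrt(62.51781125))/2 = 11.21116028
s_min^2 = (14.5155 - sqrt(62.51781125))/2 = 3.30433972
kappa = s_max/s_min = sqrt(11.21116028/3.30433972) = 1.8420

1.8420


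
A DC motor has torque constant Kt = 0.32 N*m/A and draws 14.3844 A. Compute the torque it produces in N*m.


tau = Kt * I = 0.32*14.3844 = 4.6030

4.6030 N*m


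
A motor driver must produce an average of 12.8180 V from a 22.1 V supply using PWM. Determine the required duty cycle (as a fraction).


D = V_avg/V_supply = 12.8180/22.1 = 0.5800

0.5800


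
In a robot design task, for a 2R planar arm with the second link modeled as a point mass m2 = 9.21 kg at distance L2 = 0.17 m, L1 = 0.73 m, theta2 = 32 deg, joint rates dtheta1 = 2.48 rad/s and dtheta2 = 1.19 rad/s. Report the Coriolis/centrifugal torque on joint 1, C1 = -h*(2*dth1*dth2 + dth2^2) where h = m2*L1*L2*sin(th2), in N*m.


h = m2*L1*L2*sin(th2) = 9.21*0.73*0.17*sin(32 deg) = 0.605677
C1 = -h*(2*2.48*1.19 + 1.19^2) = -0.605677*7.3185 = -4.4326

-4.4326 N*m


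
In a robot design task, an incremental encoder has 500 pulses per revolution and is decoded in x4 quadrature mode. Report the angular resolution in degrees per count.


resolution = 360 / (PPR * 4) = 360 / 2000 = 0.1800

0.1800 degrees


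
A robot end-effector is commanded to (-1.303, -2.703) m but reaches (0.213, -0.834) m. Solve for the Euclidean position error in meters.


dx = 0.213 - (-1.303) = 1.5160, dy = -0.834 - (-2.703) = 1.8690
err = sqrt(2.298256 + 3.493161) = 2.4065

2.4065 m


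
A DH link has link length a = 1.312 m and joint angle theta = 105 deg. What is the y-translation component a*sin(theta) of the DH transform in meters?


a*sin(theta) = 1.312*sin(105 deg) = 1.2673

1.2673 m


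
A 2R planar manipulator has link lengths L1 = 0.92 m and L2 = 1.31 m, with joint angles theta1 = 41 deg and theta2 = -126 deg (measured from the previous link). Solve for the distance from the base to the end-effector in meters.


x = L1*cos(th1) + L2*cos(th1+th2) = 0.808507
y = L1*sin(th1) + L2*sin(th1+th2) = -0.701441
d = sqrt(x^2 + y^2) = sqrt(0.653684 + 0.492019) = 1.0704

1.0704 m


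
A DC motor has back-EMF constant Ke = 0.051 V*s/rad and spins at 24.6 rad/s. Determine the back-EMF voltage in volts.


V_emf = Ke * omega = 0.051*24.6 = 1.2546

1.2546 V


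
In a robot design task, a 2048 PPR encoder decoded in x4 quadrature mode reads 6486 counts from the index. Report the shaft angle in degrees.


angle = counts * 360 / (PPR*4) = 6486 * 360 / 8192 = 285.0293

285.0293 degrees


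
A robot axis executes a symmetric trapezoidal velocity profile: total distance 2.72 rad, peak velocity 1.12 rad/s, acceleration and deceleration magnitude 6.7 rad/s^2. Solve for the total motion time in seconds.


t_acc = v/a = 1.12/6.7 = 0.167164 s
d_acc = v^2/(2a) = 0.093612 rad (each ramp)
d_cruise = 2.72 - 2*0.093612 = 2.532776 rad
t_cruise = 2.532776/1.12 = 2.261407 s
t_total = 2*0.167164 + 2.261407 = 2.5957

2.5957 s


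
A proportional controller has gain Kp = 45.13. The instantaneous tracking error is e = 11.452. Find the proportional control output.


u_P = Kp * e = 45.13 * 11.452 = 516.8288

516.8288


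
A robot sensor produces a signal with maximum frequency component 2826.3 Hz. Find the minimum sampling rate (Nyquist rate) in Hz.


f_s,min = 2*f_max = 2*2826.3 = 5652.6000

5652.6000 Hz


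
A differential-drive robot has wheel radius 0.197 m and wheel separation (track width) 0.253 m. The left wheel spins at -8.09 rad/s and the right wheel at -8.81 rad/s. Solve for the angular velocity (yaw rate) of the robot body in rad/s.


omega = r*(wR - wL)/L = 0.197*(-8.81 - (-8.09))/0.253 = -0.5606

-0.5606 rad/s


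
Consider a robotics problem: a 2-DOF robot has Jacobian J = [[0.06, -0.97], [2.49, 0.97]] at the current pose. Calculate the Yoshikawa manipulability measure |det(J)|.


det(J) = 0.06*0.97 - (-0.97)*(2.49) = 2.4735
|det(J)| = 2.4735

2.4735


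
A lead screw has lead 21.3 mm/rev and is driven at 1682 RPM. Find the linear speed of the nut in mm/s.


v = lead * (RPM/60) = 21.3*1682/60 = 597.1100

597.1100 mm/s


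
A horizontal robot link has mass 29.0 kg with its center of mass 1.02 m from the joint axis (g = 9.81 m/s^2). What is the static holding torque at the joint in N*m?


tau = m*g*L = 29.0 * 9.81 * 1.02 = 290.1798

290.1798 N*m


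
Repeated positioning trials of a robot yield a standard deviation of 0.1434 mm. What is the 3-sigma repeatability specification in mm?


repeatability = 3*sigma = 3*0.1434 = 0.4302

0.4302 mm


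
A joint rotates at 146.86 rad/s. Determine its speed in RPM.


RPM = 146.86 * 60/(2*pi) = 1402.4097

1402.4097 RPM


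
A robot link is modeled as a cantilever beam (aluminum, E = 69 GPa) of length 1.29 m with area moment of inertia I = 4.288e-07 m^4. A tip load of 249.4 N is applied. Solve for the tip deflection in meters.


delta = F*L^3/(3*E*I) = 249.4*1.29^3/(3*6.900e+10*4.288e-07)
      = 535.3842366/88761.6 = 0.0060

0.0060 m


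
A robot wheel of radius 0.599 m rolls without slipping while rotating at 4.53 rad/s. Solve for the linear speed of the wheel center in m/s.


v = omega * r = 4.53 * 0.599 = 2.7135

2.7135 m/s


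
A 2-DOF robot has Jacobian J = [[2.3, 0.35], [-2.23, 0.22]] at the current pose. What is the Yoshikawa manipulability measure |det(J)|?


det(J) = 2.3*0.22 - (0.35)*(-2.23) = 1.2865
|det(J)| = 1.2865

1.2865


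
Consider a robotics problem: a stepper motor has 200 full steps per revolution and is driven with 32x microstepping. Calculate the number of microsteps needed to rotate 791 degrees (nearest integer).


step_size = 360/(200*32) = 360/6400 = 0.056250 deg
n = 791/(360/6400) = 791*6400/360 = 14062.2222 -> 14062

14062 steps


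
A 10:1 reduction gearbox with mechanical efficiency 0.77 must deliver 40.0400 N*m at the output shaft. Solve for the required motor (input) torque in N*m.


tau_in = tau_out / (N * eta) = 40.0400 / (10 * 0.77) = 5.2000

5.2000 N*m


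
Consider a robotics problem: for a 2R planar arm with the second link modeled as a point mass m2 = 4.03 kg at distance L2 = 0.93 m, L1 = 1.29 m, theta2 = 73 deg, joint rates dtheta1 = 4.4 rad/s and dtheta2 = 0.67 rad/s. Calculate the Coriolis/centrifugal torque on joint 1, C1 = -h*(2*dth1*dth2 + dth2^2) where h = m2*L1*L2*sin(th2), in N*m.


h = m2*L1*L2*sin(th2) = 4.03*1.29*0.93*sin(73 deg) = 4.623534
C1 = -h*(2*4.4*0.67 + 0.67^2) = -4.623534*6.3449 = -29.3359

-29.3359 N*m


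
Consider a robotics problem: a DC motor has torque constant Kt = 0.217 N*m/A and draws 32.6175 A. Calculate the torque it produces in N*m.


tau = Kt * I = 0.217*32.6175 = 7.0780

7.0780 N*m


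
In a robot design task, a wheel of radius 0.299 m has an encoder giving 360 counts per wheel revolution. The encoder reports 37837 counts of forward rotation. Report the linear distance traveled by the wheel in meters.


revs = 37837/360 = 105.102778
d = revs * 2*pi*r = 105.102778 * 2*pi*0.299 = 197.4537

197.4537 m


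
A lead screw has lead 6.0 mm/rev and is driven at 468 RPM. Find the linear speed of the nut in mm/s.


v = lead * (RPM/60) = 6.0*468/60 = 46.8000

46.8000 mm/s


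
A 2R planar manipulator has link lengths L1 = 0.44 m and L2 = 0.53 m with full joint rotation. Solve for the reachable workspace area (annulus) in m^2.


r_max = L1 + L2 = 0.9700, r_min = |L1 - L2| = 0.0900
A = pi*(r_max^2 - r_min^2) = pi*(0.9409 - 0.0081) = 2.9305

2.9305 m^2


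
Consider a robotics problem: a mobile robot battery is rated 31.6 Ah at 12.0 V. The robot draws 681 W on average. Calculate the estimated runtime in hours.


E = 31.6*12.0 = 379.2000 Wh
t = E/P = 379.2000/681 = 0.5568

0.5568 hours


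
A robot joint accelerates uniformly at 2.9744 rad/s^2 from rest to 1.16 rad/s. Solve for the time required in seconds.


t = delta_omega / alpha = 1.16 / 2.9744 = 0.3900

0.3900 s


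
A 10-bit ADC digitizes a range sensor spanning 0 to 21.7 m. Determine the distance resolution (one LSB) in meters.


res = range / 2^n = 21.7/2^10 = 21.7/1024 = 0.0212

0.0212 m


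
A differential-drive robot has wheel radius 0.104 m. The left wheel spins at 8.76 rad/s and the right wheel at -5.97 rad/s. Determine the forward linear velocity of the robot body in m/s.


v = r*(wR + wL)/2 = 0.104*(-5.97 + 8.76)/2 = 0.1451

0.1451 m/s


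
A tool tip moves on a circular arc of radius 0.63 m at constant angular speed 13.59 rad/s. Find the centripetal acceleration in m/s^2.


a_c = omega^2 * r = 13.59^2 * 0.63 = 116.3535

116.3535 m/s^2


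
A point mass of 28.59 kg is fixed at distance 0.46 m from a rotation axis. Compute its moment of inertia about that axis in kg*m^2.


I = m*r^2 = 28.59*0.46^2 = 6.0496

6.0496 kg*m^2


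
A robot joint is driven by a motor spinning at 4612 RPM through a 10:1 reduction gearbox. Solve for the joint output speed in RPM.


omega_joint = omega_motor / N = 4612 / 10 = 461.2000

461.2000 RPM


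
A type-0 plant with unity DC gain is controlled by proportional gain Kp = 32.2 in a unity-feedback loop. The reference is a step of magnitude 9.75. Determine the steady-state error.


e_ss = R/(1 + Kp) = 9.75/(1 + 32.2) = 9.75/33.2000 = 0.2937

0.2937


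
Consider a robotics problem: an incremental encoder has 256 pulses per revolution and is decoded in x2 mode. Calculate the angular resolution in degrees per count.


resolution = 360 / (PPR * 2) = 360 / 512 = 0.7031

0.7031 degrees


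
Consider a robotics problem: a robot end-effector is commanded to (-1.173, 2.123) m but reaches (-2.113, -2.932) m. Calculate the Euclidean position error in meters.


dx = -2.113 - (-1.173) = -0.9400, dy = -2.932 - (2.123) = -5.0550
err = sqrt(0.883600 + 25.553025) = 5.1417

5.1417 m


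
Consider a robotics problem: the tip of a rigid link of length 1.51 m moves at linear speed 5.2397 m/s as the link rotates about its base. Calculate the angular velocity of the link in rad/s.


omega = v / L = 5.2397 / 1.51 = 3.4700

3.4700 rad/s


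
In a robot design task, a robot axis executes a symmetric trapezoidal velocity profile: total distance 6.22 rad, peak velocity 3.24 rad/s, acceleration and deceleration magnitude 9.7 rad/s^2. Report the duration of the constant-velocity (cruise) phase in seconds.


t_acc = v/a = 0.334021 s, d_acc = v^2/(2a) = 0.541113 rad each
d_cruise = 6.22 - 2*0.541113 = 5.137774 rad
t_cruise = d_cruise/v = 5.137774/3.24 = 1.5857

1.5857 s


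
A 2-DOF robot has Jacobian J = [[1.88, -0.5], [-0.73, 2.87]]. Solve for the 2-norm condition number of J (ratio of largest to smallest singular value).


JJ^T eigenvalues: trace(JJ^T) = 12.5542, det(JJ^T) = det(J)^2 = 25.30693636
s_max^2 = (12.5542 + sqrt(56.38019220))/2 = 10.03143723
s_min^2 = (12.5542 - sqrt(56.38019220))/2 = 2.52276277
kappa = s_max/s_min = sqrt(10.03143723/2.52276277) = 1.9941

1.9941


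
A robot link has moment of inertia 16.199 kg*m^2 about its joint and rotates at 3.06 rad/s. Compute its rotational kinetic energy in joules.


KE = (1/2)*I*omega^2 = 0.5*16.199*3.06^2 = 75.8405

75.8405 J


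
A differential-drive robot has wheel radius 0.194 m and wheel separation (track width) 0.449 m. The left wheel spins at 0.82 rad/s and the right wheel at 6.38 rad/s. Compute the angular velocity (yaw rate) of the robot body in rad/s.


omega = r*(wR - wL)/L = 0.194*(6.38 - (0.82))/0.449 = 2.4023

2.4023 rad/s


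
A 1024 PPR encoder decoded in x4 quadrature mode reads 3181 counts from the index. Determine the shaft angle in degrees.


angle = counts * 360 / (PPR*4) = 3181 * 360 / 4096 = 279.5801

279.5801 degrees


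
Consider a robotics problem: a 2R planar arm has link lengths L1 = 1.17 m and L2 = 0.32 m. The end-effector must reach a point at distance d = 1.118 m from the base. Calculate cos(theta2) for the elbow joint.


cos(th2) = (d^2 - L1^2 - L2^2)/(2*L1*L2) = (1.118^2 - 1.17^2 - 0.32^2)/(2*1.17*0.32) = -0.2956

-0.2956


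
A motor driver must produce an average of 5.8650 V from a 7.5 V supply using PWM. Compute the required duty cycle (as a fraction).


D = V_avg/V_supply = 5.8650/7.5 = 0.7820

0.7820


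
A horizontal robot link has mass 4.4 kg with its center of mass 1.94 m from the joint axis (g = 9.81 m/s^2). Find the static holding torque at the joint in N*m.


tau = m*g*L = 4.4 * 9.81 * 1.94 = 83.7382

83.7382 N*m
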